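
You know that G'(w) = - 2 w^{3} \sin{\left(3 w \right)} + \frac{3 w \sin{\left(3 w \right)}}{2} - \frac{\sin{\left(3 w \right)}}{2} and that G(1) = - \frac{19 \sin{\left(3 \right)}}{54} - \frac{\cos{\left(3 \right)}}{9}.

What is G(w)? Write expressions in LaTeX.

The integrand splits into summands that can be handled one at a time.
A general antiderivative is \frac{2 w^{3} \cos{\left(3 w \right)}}{3} - \frac{2 w^{2} \sin{\left(3 w \right)}}{3} - \frac{17 w \cos{\left(3 w \right)}}{18} + \frac{17 \sin{\left(3 w \right)}}{54} + \frac{\cos{\left(3 w \right)}}{6} + C.
The condition gives C = - \frac{19 \sin{\left(3 \right)}}{54} - \frac{\cos{\left(3 \right)}}{9} - (- \frac{19 \sin{\left(3 \right)}}{54} - \frac{\cos{\left(3 \right)}}{9}) = 0.
So G(w) = \frac{36 w^{3} \cos{\left(3 w \right)} - 36 w^{2} \sin{\left(3 w \right)} - 51 w \cos{\left(3 w \right)} + 17 \sin{\left(3 w \right)} + 9 \cos{\left(3 w \right)}}{54}.
Check: d/dw[\frac{36 w^{3} \cos{\left(3 w \right)} - 36 w^{2} \sin{\left(3 w \right)} - 51 w \cos{\left(3 w \right)} + 17 \sin{\left(3 w \right)} + 9 \cos{\left(3 w \right)}}{54}] = - 2 w^{3} \sin{\left(3 w \right)} + \frac{3 w \sin{\left(3 w \right)}}{2} - \frac{\sin{\left(3 w \right)}}{2} = G'(w).

G(w) = \frac{36 w^{3} \cos{\left(3 w \right)} - 36 w^{2} \sin{\left(3 w \right)} - 51 w \cos{\left(3 w \right)} + 17 \sin{\left(3 w \right)} + 9 \cos{\left(3 w \right)}}{54}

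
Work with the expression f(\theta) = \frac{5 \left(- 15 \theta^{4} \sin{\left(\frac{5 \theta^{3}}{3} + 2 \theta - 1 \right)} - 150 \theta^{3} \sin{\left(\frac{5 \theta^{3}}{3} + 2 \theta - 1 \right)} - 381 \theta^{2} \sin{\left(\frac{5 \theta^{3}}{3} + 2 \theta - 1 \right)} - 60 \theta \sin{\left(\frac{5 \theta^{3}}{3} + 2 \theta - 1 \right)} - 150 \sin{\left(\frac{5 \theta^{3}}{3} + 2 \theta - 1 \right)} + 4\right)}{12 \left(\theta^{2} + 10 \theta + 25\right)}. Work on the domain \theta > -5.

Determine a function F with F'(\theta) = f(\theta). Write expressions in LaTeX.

An antiderivative is F(\theta) = \frac{5 \left(3 \theta \cos{\left(\frac{5 \theta^{3}}{3} + 2 \theta - 1 \right)} + 15 \cos{\left(\frac{5 \theta^{3}}{3} + 2 \theta - 1 \right)} - 4\right)}{12 \left(\theta + 5\right)}.

A first test for any F(\theta): its \theta-derivative must equal f(\theta) identically.
Check: d/d\theta[\frac{5 \left(3 \theta \cos{\left(\frac{5 \theta^{3}}{3} + 2 \theta - 1 \right)} + 15 \cos{\left(\frac{5 \theta^{3}}{3} + 2 \theta - 1 \right)} - 4\right)}{12 \left(\theta + 5\right)}] = \frac{- 75 \theta^{4} \sin{\left(\frac{5 \theta^{3}}{3} + 2 \theta - 1 \right)} - 750 \theta^{3} \sin{\left(\frac{5 \theta^{3}}{3} + 2 \theta - 1 \right)} - 1905 \theta^{2} \sin{\left(\frac{5 \theta^{3}}{3} + 2 \theta - 1 \right)} - 300 \theta \sin{\left(\frac{5 \theta^{3}}{3} + 2 \theta - 1 \right)} - 750 \sin{\left(\frac{5 \theta^{3}}{3} + 2 \theta - 1 \right)} + 20}{12 \theta^{2} + 120 \theta + 300}, which equals f(\theta).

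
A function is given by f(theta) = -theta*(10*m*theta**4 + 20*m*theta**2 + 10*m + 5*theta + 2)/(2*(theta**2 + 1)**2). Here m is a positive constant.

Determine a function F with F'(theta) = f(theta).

Any candidate F(theta) must reproduce f(theta) exactly when differentiated.
Check: d/dtheta[(-10*m*theta**2*(theta**2 + 1) + 5*theta - 5*(theta**2 + 1)*atan(theta) + 2)/(4*(theta**2 + 1))] = (-10*m*theta**5 - 20*m*theta**3 - 10*m*theta - 5*theta**2 - 2*theta)/(2*theta**4 + 4*theta**2 + 2), which equals f(theta).

An antiderivative is F(theta) = (-10*m*theta**2*(theta**2 + 1) + 5*theta - 5*(theta**2 + 1)*atan(theta) + 2)/(4*(theta**2 + 1)).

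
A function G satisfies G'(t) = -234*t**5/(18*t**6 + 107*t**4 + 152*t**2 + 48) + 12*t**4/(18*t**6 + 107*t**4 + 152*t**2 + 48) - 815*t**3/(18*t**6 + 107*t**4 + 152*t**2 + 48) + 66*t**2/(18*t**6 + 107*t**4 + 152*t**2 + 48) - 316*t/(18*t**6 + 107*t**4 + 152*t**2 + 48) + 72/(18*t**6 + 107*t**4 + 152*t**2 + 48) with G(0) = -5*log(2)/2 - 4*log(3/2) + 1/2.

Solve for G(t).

G(t) = -5*log(t**2/2 + 2)/2 - 4*log(t**2 + 3/2) + atan(3*t/2) + 1/2

Integrate term by term and add the pieces.
A general antiderivative is -5*log(t**2/2 + 2)/2 - 4*log(t**2 + 3/2) + atan(3*t/2) + C.
The condition gives C = -5*log(2)/2 - 4*log(3/2) + 1/2 - (-5*log(2)/2 - 4*log(3/2)) = 1/2.
So G(t) = -5*log(t**2/2 + 2)/2 - 4*log(t**2 + 3/2) + atan(3*t/2) + 1/2.
Check: d/dt[-5*log(t**2/2 + 2)/2 - 4*log(t**2 + 3/2) + atan(3*t/2) + 1/2] = (-234*t**5 + 12*t**4 - 815*t**3 + 66*t**2 - 316*t + 72)/(18*t**6 + 107*t**4 + 152*t**2 + 48), which equals G'(t).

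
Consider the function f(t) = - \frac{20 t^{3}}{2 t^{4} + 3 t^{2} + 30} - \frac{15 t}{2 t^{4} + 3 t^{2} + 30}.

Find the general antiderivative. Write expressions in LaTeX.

The substitution u = \frac{t^{4}}{3} + \frac{t^{2}}{2} + 5 works: f is exactly (dF/du)*(du/dt) for that inner function.
Check: d/dt[- \frac{5 \log{\left(\frac{t^{4}}{3} + \frac{t^{2}}{2} + 5 \right)}}{2}] = \frac{- 20 t^{3} - 15 t}{2 t^{4} + 3 t^{2} + 30}, which equals f(t).

F(t) = - \frac{5 \log{\left(\frac{t^{4}}{3} + \frac{t^{2}}{2} + 5 \right)}}{2} + C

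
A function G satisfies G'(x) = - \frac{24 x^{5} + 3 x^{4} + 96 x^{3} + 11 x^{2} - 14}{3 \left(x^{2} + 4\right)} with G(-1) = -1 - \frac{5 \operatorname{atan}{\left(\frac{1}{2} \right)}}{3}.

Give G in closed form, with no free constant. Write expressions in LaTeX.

Whatever form G(x) takes, its d/dx must return the stated G'(x).
A general antiderivative is - 2 x^{4} - \frac{x^{3}}{3} + \frac{x}{3} + \frac{5 \operatorname{atan}{\left(\frac{x}{2} \right)}}{3} + C.
The condition gives C = -1 - \frac{5 \operatorname{atan}{\left(\frac{1}{2} \right)}}{3} - (-2 - \frac{5 \operatorname{atan}{\left(\frac{1}{2} \right)}}{3}) = 1.
So G(x) = - 2 x^{4} - \frac{x^{3}}{3} + \frac{x}{3} + \frac{5 \operatorname{atan}{\left(\frac{x}{2} \right)}}{3} + 1.
Check: d/dx[- 2 x^{4} - \frac{x^{3}}{3} + \frac{x}{3} + \frac{5 \operatorname{atan}{\left(\frac{x}{2} \right)}}{3} + 1] = \frac{- 24 x^{5} - 3 x^{4} - 96 x^{3} - 11 x^{2} + 14}{3 x^{2} + 12}, which equals G'(x).

G(x) = - 2 x^{4} - \frac{x^{3}}{3} + \frac{x}{3} + \frac{5 \operatorname{atan}{\left(\frac{x}{2} \right)}}{3} + 1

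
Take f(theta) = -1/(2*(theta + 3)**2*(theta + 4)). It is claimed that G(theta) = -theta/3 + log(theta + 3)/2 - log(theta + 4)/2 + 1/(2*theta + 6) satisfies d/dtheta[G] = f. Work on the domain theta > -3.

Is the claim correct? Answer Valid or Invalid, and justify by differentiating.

d/dtheta[G] = (-2*theta**3 - 20*theta**2 - 66*theta - 75)/(6*theta**3 + 60*theta**2 + 198*theta + 216)
d/dtheta[G] - f(theta) = -1/3 != 0.

Invalid: d/dtheta[G] - f = -1/3, which is not 0.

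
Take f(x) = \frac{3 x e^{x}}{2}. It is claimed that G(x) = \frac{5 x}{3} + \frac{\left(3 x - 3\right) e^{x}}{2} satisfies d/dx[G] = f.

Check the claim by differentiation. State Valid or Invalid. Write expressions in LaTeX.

Invalid: d/dx[G] - f = \frac{5}{3}, which is not 0.

d/dx[G] = \frac{3 x e^{x}}{2} + \frac{5}{3}
d/dx[G] - f(x) = \frac{5}{3} != 0.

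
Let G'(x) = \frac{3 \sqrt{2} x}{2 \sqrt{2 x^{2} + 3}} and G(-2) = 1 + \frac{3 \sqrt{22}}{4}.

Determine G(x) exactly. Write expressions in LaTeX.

G'(x) matches the chain-rule pattern g'(h)*h' with inner function h(x) = 4 x^{2} + 6; substituting u = h(x) collapses the integral.
A general antiderivative is \frac{3 \sqrt{4 x^{2} + 6}}{4} + C.
The condition gives C = 1 + \frac{3 \sqrt{22}}{4} - (\frac{3 \sqrt{22}}{4}) = 1.
So G(x) = \frac{3 \sqrt{4 x^{2} + 6}}{4} + 1.
Check: d/dx[\frac{3 \sqrt{4 x^{2} + 6}}{4} + 1] = \frac{3 \sqrt{2} x}{2 \sqrt{2 x^{2} + 3}} = G'(x).

G(x) = \frac{3 \sqrt{4 x^{2} + 6}}{4} + 1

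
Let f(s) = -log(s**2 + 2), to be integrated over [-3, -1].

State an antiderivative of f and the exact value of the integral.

Any candidate F(s) must reproduce f(s) exactly when differentiated.
F(s) = -s*log(s**2 + 2) + 2*s - 2*sqrt(2)*atan(sqrt(2)*s/2) is an antiderivative of f.
Check: d/ds[-s*log(s**2 + 2) + 2*s - 2*sqrt(2)*atan(sqrt(2)*s/2)] = -log(s**2 + 2) = f(s).
F(-1) = -2 + log(3) + 2*sqrt(2)*atan(sqrt(2)/2); F(-3) = -6 + 2*sqrt(2)*atan(3*sqrt(2)/2) + 3*log(11).
Integral = F(-1) - F(-3) = -3*log(11) - 2*sqrt(2)*atan(3*sqrt(2)/2) + log(3) + 2*sqrt(2)*atan(sqrt(2)/2) + 4.

Antiderivative: F(s) = -s*log(s**2 + 2) + 2*s - 2*sqrt(2)*atan(sqrt(2)*s/2); value = -3*log(11) - 2*sqrt(2)*atan(3*sqrt(2)/2) + log(3) + 2*sqrt(2)*atan(sqrt(2)/2) + 4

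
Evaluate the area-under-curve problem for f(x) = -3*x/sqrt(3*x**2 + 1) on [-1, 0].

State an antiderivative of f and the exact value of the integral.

The substitution u = 3*x**2 + 1 works: f is exactly (dF/du)*(du/dx) for that inner function.
F(x) = -sqrt(3*x**2 + 1) is an antiderivative of f.
Check: d/dx[-sqrt(3*x**2 + 1)] = -3*x/sqrt(3*x**2 + 1) = f(x).
F(0) = -1; F(-1) = -2.
Integral = F(0) - F(-1) = 1.

Antiderivative: F(x) = -sqrt(3*x**2 + 1); value = 1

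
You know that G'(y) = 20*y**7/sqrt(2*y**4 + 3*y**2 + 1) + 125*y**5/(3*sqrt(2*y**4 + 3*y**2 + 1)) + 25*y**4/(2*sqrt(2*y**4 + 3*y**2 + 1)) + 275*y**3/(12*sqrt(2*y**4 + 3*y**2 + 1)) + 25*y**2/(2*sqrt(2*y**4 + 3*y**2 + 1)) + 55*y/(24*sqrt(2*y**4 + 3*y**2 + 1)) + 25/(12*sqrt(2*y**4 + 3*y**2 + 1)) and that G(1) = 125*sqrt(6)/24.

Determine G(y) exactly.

Recognize the product-rule pattern: G'(y) = u'v + uv' with u = -5*sqrt(2*y**4 + 3*y**2 + 1)/4, v = -4*y**4/3 - 5*y**2/3 - 5*y/3 + 1/2, so integration by parts undoes it.
A general antiderivative is -5*sqrt(2*y**4 + 3*y**2 + 1)*(-4*y**4/3 - 5*y**2/3 - 5*y/3 + 1/2)/4 + C.
The condition gives C = 125*sqrt(6)/24 - (125*sqrt(6)/24) = 0.
So G(y) = 5*y**4*sqrt(2*y**4 + 3*y**2 + 1)/3 + 25*y**2*sqrt(2*y**4 + 3*y**2 + 1)/12 + 25*y*sqrt(2*y**4 + 3*y**2 + 1)/12 - 5*sqrt(2*y**4 + 3*y**2 + 1)/8.
Check: d/dy[5*y**4*sqrt(2*y**4 + 3*y**2 + 1)/3 + 25*y**2*sqrt(2*y**4 + 3*y**2 + 1)/12 + 25*y*sqrt(2*y**4 + 3*y**2 + 1)/12 - 5*sqrt(2*y**4 + 3*y**2 + 1)/8] = (480*y**7 + 1000*y**5 + 300*y**4 + 550*y**3 + 300*y**2 + 55*y + 50)/(24*sqrt(2*y**4 + 3*y**2 + 1)), which equals G'(y).

G(y) = 5*y**4*sqrt(2*y**4 + 3*y**2 + 1)/3 + 25*y**2*sqrt(2*y**4 + 3*y**2 + 1)/12 + 25*y*sqrt(2*y**4 + 3*y**2 + 1)/12 - 5*sqrt(2*y**4 + 3*y**2 + 1)/8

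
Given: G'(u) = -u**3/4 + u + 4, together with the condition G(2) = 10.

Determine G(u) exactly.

G(u) = -u**4/16 + u**2/2 + 4*u + 1

The integrand splits into summands that can be handled one at a time.
A general antiderivative is -u**4/16 + u**2/2 + 4*u + C.
The condition gives C = 10 - (9) = 1.
So G(u) = -u**4/16 + u**2/2 + 4*u + 1.
Check: d/du[-u**4/16 + u**2/2 + 4*u + 1] = -u**3/4 + u + 4 = G'(u).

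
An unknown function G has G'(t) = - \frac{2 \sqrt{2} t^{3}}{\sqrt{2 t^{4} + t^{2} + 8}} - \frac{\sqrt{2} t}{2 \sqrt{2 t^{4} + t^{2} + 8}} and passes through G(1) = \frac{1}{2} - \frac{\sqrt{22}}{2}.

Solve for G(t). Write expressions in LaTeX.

The substitution u = t^{4} + \frac{t^{2}}{2} + 4 works: G'(t) is exactly (dG/du)*(du/dt) for that inner function.
A general antiderivative is - \sqrt{t^{4} + \frac{t^{2}}{2} + 4} + C.
The condition gives C = \frac{1}{2} - \frac{\sqrt{22}}{2} - (- \frac{\sqrt{22}}{2}) = \frac{1}{2}.
So G(t) = \frac{1}{2} - \sqrt{t^{4} + \frac{t^{2}}{2} + 4}.
Check: d/dt[\frac{1}{2} - \sqrt{t^{4} + \frac{t^{2}}{2} + 4}] = \frac{- 4 \sqrt{2} t^{3} - \sqrt{2} t}{2 \sqrt{2 t^{4} + t^{2} + 8}}, which equals G'(t).

G(t) = \frac{1}{2} - \sqrt{t^{4} + \frac{t^{2}}{2} + 4}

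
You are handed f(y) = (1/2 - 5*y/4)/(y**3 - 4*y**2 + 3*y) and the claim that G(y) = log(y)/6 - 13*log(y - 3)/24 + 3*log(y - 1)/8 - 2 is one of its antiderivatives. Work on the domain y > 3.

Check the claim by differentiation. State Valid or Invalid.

d/dy[G] = (2 - 5*y)/(4*y**3 - 16*y**2 + 12*y)
This equals f(y) exactly, so the claim holds.

Valid - differentiating G returns exactly f.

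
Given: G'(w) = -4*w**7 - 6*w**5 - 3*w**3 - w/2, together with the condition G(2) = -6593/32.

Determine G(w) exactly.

G(w) = -(16*w**8 + 32*w**6 + 24*w**4 + 8*w**2 + 33)/32

The substitution u = w**2 + 1/2 works: G'(w) is exactly (dG/du)*(du/dw) for that inner function.
A general antiderivative is -(w**2 + 1/2)**4/2 + C.
The condition gives C = -6593/32 - (-6561/32) = -1.
So G(w) = -(16*w**8 + 32*w**6 + 24*w**4 + 8*w**2 + 33)/32.
Check: d/dw[-(16*w**8 + 32*w**6 + 24*w**4 + 8*w**2 + 33)/32] = -4*w**7 - 6*w**5 - 3*w**3 - w/2 = G'(w).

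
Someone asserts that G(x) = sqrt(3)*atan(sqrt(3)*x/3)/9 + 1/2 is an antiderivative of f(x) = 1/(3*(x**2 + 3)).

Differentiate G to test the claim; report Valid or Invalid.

Valid - the claim checks out under differentiation.

d/dx[G] = 1/(3*x**2 + 9)
This equals f(x) exactly, so the claim holds.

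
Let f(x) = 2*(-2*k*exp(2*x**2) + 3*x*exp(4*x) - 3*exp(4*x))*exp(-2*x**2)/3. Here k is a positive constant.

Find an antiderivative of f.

An antiderivative is F(x) = -4*k*x/3 - exp(4*x)*exp(-2*x**2)/2.

A first test for any F(x): its x-derivative must equal f(x) identically.
Check: d/dx[-4*k*x/3 - exp(4*x)*exp(-2*x**2)/2] = (-4*k*exp(2*x**2) + 6*x*exp(4*x) - 6*exp(4*x))*exp(-2*x**2)/3, which equals f(x).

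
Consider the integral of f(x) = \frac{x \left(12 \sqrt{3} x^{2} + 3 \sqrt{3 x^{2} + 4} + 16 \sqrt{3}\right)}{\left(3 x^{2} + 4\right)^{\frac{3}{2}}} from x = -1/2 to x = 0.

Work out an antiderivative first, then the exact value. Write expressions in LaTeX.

Antiderivative: F(x) = 4 \sqrt{x^{2} + \frac{4}{3}} + \frac{\log{\left(x^{2} + \frac{4}{3} \right)}}{2}; value = - \frac{2 \sqrt{57}}{3} - \frac{\log{\left(\frac{19}{12} \right)}}{2} + \frac{\log{\left(\frac{4}{3} \right)}}{2} + \frac{8 \sqrt{3}}{3}

A candidate is checked by its d/dx: the result must match f(x).
F(x) = 4 \sqrt{x^{2} + \frac{4}{3}} + \frac{\log{\left(x^{2} + \frac{4}{3} \right)}}{2} is an antiderivative of f.
Check: d/dx[4 \sqrt{x^{2} + \frac{4}{3}} + \frac{\log{\left(x^{2} + \frac{4}{3} \right)}}{2}] = \frac{12 \sqrt{3} x^{3} + 3 x \sqrt{3 x^{2} + 4} + 16 \sqrt{3} x}{3 x^{2} \sqrt{3 x^{2} + 4} + 4 \sqrt{3 x^{2} + 4}}, which equals f(x).
F(0) = \frac{\log{\left(\frac{4}{3} \right)}}{2} + \frac{8 \sqrt{3}}{3}; F(-1/2) = \frac{\log{\left(\frac{19}{12} \right)}}{2} + \frac{2 \sqrt{57}}{3}.
Integral = F(0) - F(-1/2) = - \frac{2 \sqrt{57}}{3} - \frac{\log{\left(\frac{19}{12} \right)}}{2} + \frac{\log{\left(\frac{4}{3} \right)}}{2} + \frac{8 \sqrt{3}}{3}.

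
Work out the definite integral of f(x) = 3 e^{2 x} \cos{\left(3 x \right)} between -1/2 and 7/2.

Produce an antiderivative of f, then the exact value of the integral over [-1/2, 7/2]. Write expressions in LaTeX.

Antiderivative: F(x) = \frac{9 e^{2 x} \sin{\left(3 x \right)}}{13} + \frac{6 e^{2 x} \cos{\left(3 x \right)}}{13}; value = \frac{9 e^{7} \sin{\left(\frac{21}{2} \right)}}{13} + \frac{6 e^{7} \cos{\left(\frac{21}{2} \right)}}{13} - \frac{6 \cos{\left(\frac{3}{2} \right)}}{13 e} + \frac{9 \sin{\left(\frac{3}{2} \right)}}{13 e}

An antiderivative F(x) passes only if d/dx[F] lands on f(x) exactly.
F(x) = \frac{9 e^{2 x} \sin{\left(3 x \right)}}{13} + \frac{6 e^{2 x} \cos{\left(3 x \right)}}{13} is an antiderivative of f.
Check: d/dx[\frac{9 e^{2 x} \sin{\left(3 x \right)}}{13} + \frac{6 e^{2 x} \cos{\left(3 x \right)}}{13}] = 3 e^{2 x} \cos{\left(3 x \right)} = f(x).
F(7/2) = \frac{9 e^{7} \sin{\left(\frac{21}{2} \right)}}{13} + \frac{6 e^{7} \cos{\left(\frac{21}{2} \right)}}{13}; F(-1/2) = - \frac{9 \sin{\left(\frac{3}{2} \right)}}{13 e} + \frac{6 \cos{\left(\frac{3}{2} \right)}}{13 e}.
Integral = F(7/2) - F(-1/2) = \frac{9 e^{7} \sin{\left(\frac{21}{2} \right)}}{13} + \frac{6 e^{7} \cos{\left(\frac{21}{2} \right)}}{13} - \frac{6 \cos{\left(\frac{3}{2} \right)}}{13 e} + \frac{9 \sin{\left(\frac{3}{2} \right)}}{13 e}.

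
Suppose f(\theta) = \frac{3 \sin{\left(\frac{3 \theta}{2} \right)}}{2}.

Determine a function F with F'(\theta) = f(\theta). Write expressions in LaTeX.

Since d/d\theta undoes antidifferentiation here, F'(\theta) = f(\theta) is required of F(\theta).
Check: d/d\theta[- \cos{\left(\frac{3 \theta}{2} \right)}] = \frac{3 \sin{\left(\frac{3 \theta}{2} \right)}}{2} = f(\theta).

An antiderivative is F(\theta) = - \cos{\left(\frac{3 \theta}{2} \right)}.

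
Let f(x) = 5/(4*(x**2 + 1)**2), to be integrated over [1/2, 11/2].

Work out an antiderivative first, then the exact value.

Whatever form F(x) takes, F'(x) = f(x) is non-negotiable.
F(x) = 5*(x**2*atan(x) + x + atan(x))/(8*(x**2 + 1)) is an antiderivative of f.
Check: d/dx[5*(x**2*atan(x) + x + atan(x))/(8*(x**2 + 1))] = 5/(4*x**4 + 8*x**2 + 4), which equals f(x).
F(11/2) = 11/100 + 5*atan(11/2)/8; F(1/2) = 1/4 + 5*atan(1/2)/8.
Integral = F(11/2) - F(1/2) = -5*atan(1/2)/8 - 7/50 + 5*atan(11/2)/8.

Antiderivative: F(x) = 5*(x**2*atan(x) + x + atan(x))/(8*(x**2 + 1)); value = -5*atan(1/2)/8 - 7/50 + 5*atan(11/2)/8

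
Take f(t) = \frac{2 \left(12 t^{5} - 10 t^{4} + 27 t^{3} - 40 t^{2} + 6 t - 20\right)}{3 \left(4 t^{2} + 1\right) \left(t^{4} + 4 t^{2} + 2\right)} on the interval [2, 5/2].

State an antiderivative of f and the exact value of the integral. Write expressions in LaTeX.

Antiderivative: F(t) = \frac{\log{\left(\frac{t^{4}}{2} + 2 t^{2} + 1 \right)}}{2} - \frac{10 \operatorname{atan}{\left(2 t \right)}}{3}; value = - \frac{10 \operatorname{atan}{\left(5 \right)}}{3} - \frac{\log{\left(17 \right)}}{2} + \frac{\log{\left(\frac{1057}{32} \right)}}{2} + \frac{10 \operatorname{atan}{\left(4 \right)}}{3}

Any candidate F(t) must reproduce f(t) exactly when differentiated.
F(t) = \frac{\log{\left(\frac{t^{4}}{2} + 2 t^{2} + 1 \right)}}{2} - \frac{10 \operatorname{atan}{\left(2 t \right)}}{3} is an antiderivative of f.
Check: d/dt[\frac{\log{\left(\frac{t^{4}}{2} + 2 t^{2} + 1 \right)}}{2} - \frac{10 \operatorname{atan}{\left(2 t \right)}}{3}] = \frac{24 t^{5} - 20 t^{4} + 54 t^{3} - 80 t^{2} + 12 t - 40}{12 t^{6} + 51 t^{4} + 36 t^{2} + 6}, which equals f(t).
F(5/2) = - \frac{10 \operatorname{atan}{\left(5 \right)}}{3} + \frac{\log{\left(\frac{1057}{32} \right)}}{2}; F(2) = - \frac{10 \operatorname{atan}{\left(4 \right)}}{3} + \frac{\log{\left(17 \right)}}{2}.
Integral = F(5/2) - F(2) = - \frac{10 \operatorname{atan}{\left(5 \right)}}{3} - \frac{\log{\left(17 \right)}}{2} + \frac{\log{\left(\frac{1057}{32} \right)}}{2} + \frac{10 \operatorname{atan}{\left(4 \right)}}{3}.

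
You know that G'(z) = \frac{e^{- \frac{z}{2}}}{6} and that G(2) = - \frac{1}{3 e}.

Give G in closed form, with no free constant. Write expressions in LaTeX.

Differentiate the proposed G(z) back; it has to land on the given G'(z).
A general antiderivative is - \frac{e^{- \frac{z}{2}}}{3} + C.
The condition gives C = - \frac{1}{3 e} - (- \frac{1}{3 e}) = 0.
So G(z) = - \frac{e^{- \frac{z}{2}}}{3}.
Check: d/dz[- \frac{e^{- \frac{z}{2}}}{3}] = \frac{e^{- \frac{z}{2}}}{6} = G'(z).

G(z) = - \frac{e^{- \frac{z}{2}}}{3}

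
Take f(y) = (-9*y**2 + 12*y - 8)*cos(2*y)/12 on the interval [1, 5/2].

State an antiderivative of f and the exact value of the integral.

Antiderivative: F(y) = -3*y**2*sin(2*y)/8 + y*sin(2*y)/2 - 3*y*cos(2*y)/8 - 7*sin(2*y)/48 + cos(2*y)/4; value = -11*cos(5)/16 + cos(2)/8 + sin(2)/48 - 119*sin(5)/96

A candidate is checked by its d/dy: the result must match f(y).
F(y) = -3*y**2*sin(2*y)/8 + y*sin(2*y)/2 - 3*y*cos(2*y)/8 - 7*sin(2*y)/48 + cos(2*y)/4 is an antiderivative of f.
Check: d/dy[-3*y**2*sin(2*y)/8 + y*sin(2*y)/2 - 3*y*cos(2*y)/8 - 7*sin(2*y)/48 + cos(2*y)/4] = -3*y**2*cos(2*y)/4 + y*cos(2*y) - 2*cos(2*y)/3, which equals f(y).
F(5/2) = -11*cos(5)/16 - 119*sin(5)/96; F(1) = -sin(2)/48 - cos(2)/8.
Integral = F(5/2) - F(1) = -11*cos(5)/16 + cos(2)/8 + sin(2)/48 - 119*sin(5)/96.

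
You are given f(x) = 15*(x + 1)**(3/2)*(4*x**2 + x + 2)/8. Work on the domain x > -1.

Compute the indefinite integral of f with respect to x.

F(x) = 5*x**4*sqrt(x + 1)/3 + 35*x**3*sqrt(x + 1)/12 + 5*x**2*sqrt(x + 1)/2 + 35*x*sqrt(x + 1)/12 + 5*sqrt(x + 1)/3 + C

Recognize the product-rule pattern: f = u'v + uv' with u = -5*(x + 1)**(5/2)/3, v = -x**2 + x/4 - 1, so integration by parts undoes it.
Check: d/dx[5*x**4*sqrt(x + 1)/3 + 35*x**3*sqrt(x + 1)/12 + 5*x**2*sqrt(x + 1)/2 + 35*x*sqrt(x + 1)/12 + 5*sqrt(x + 1)/3] = (60*x**4 + 135*x**3 + 120*x**2 + 75*x + 30)/(8*sqrt(x + 1)), which equals f(x).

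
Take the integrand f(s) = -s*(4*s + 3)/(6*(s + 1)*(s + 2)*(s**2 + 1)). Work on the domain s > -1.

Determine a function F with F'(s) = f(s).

An antiderivative is F(s) = -(2*log(s + 1) - 8*log(s + 2) + 3*log(s**2 + 1) + 2*atan(s))/24.

Factor the denominator (6*(s + 1)*(s + 2)*(s**2 + 1)) and decompose: f = -(3*s + 1)/(12*(s**2 + 1)) + 1/(3*(s + 2)) - 1/(12*(s + 1)); each piece integrates to a log, atan, or power term.
Check: d/ds[-(2*log(s + 1) - 8*log(s + 2) + 3*log(s**2 + 1) + 2*atan(s))/24] = (-4*s**2 - 3*s)/(6*s**4 + 18*s**3 + 18*s**2 + 18*s + 12), which equals f(s).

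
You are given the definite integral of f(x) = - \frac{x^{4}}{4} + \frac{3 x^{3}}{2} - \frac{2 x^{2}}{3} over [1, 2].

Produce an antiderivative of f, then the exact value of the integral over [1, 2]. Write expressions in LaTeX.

The integrand splits into summands that can be handled one at a time.
F(x) = - \frac{x^{5}}{20} + \frac{3 x^{4}}{8} - \frac{2 x^{3}}{9} is an antiderivative of f.
Check: d/dx[- \frac{x^{5}}{20} + \frac{3 x^{4}}{8} - \frac{2 x^{3}}{9}] = - \frac{x^{4}}{4} + \frac{3 x^{3}}{2} - \frac{2 x^{2}}{3} = f(x).
F(2) = \frac{118}{45}; F(1) = \frac{37}{360}.
Integral = F(2) - F(1) = \frac{907}{360}.

Antiderivative: F(x) = - \frac{x^{5}}{20} + \frac{3 x^{4}}{8} - \frac{2 x^{3}}{9}; value = \frac{907}{360}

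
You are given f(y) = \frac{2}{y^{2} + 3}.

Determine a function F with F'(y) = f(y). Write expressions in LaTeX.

An antiderivative is F(y) = \frac{2 \sqrt{3} \operatorname{atan}{\left(\frac{\sqrt{3} y}{3} \right)}}{3}.

Differentiate the proposed F(y) back; it has to land on f(y) exactly.
Check: d/dy[\frac{2 \sqrt{3} \operatorname{atan}{\left(\frac{\sqrt{3} y}{3} \right)}}{3}] = \frac{2}{y^{2} + 3} = f(y).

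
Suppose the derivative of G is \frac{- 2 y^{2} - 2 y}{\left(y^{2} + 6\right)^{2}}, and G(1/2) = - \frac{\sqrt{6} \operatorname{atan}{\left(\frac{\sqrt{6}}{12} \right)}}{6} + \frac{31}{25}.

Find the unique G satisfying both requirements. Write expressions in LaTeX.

Check a candidate G(y) by differentiating: d/dy[G] must match the given G'(y).
A general antiderivative is - \frac{- y - 1}{y^{2} + 6} - \frac{\sqrt{6} \operatorname{atan}{\left(\frac{\sqrt{6} y}{6} \right)}}{6} + C.
The condition gives C = - \frac{\sqrt{6} \operatorname{atan}{\left(\frac{\sqrt{6}}{12} \right)}}{6} + \frac{31}{25} - (- \frac{\sqrt{6} \operatorname{atan}{\left(\frac{\sqrt{6}}{12} \right)}}{6} + \frac{6}{25}) = 1.
So G(y) = \frac{- \sqrt{6} y^{2} \operatorname{atan}{\left(\frac{\sqrt{6} y}{6} \right)} + 6 y^{2} + 6 y - 6 \sqrt{6} \operatorname{atan}{\left(\frac{\sqrt{6} y}{6} \right)} + 42}{6 y^{2} + 36}.
Check: d/dy[\frac{- \sqrt{6} y^{2} \operatorname{atan}{\left(\frac{\sqrt{6} y}{6} \right)} + 6 y^{2} + 6 y - 6 \sqrt{6} \operatorname{atan}{\left(\frac{\sqrt{6} y}{6} \right)} + 42}{6 y^{2} + 36}] = \frac{- 2 y^{2} - 2 y}{y^{4} + 12 y^{2} + 36}, which equals G'(y).

G(y) = \frac{- \sqrt{6} y^{2} \operatorname{atan}{\left(\frac{\sqrt{6} y}{6} \right)} + 6 y^{2} + 6 y - 6 \sqrt{6} \operatorname{atan}{\left(\frac{\sqrt{6} y}{6} \right)} + 42}{6 y^{2} + 36}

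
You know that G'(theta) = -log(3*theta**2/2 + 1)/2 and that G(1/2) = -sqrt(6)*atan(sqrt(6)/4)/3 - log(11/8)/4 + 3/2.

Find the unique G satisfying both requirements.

A candidate passes only if d/dtheta[G] lands on the given G'(theta) exactly.
A general antiderivative is -theta*log(3*theta**2/2 + 1)/2 + theta - sqrt(6)*atan(sqrt(6)*theta/2)/3 + C.
The condition gives C = -sqrt(6)*atan(sqrt(6)/4)/3 - log(11/8)/4 + 3/2 - (-sqrt(6)*atan(sqrt(6)/4)/3 - log(11/8)/4 + 1/2) = 1.
So G(theta) = -theta*log(3*theta**2/2 + 1)/2 + theta - sqrt(6)*atan(sqrt(6)*theta/2)/3 + 1.
Check: d/dtheta[-theta*log(3*theta**2/2 + 1)/2 + theta - sqrt(6)*atan(sqrt(6)*theta/2)/3 + 1] = -log(3*theta**2/2 + 1)/2 = G'(theta).

G(theta) = -theta*log(3*theta**2/2 + 1)/2 + theta - sqrt(6)*atan(sqrt(6)*theta/2)/3 + 1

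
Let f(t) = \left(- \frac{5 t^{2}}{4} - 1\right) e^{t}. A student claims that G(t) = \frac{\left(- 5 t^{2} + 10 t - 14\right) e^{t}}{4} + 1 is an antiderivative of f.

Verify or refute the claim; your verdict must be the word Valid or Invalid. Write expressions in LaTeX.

Valid - the claim checks out under differentiation.

d/dt[G] = - \frac{5 t^{2} e^{t}}{4} - e^{t}
This equals f(t) exactly, so the claim holds.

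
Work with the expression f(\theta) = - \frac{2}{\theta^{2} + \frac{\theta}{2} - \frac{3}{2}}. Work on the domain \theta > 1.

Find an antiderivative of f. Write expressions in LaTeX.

An antiderivative is F(\theta) = \frac{4 \left(- \log{\left(\theta - 1 \right)} + \log{\left(\theta + \frac{3}{2} \right)}\right)}{5}.

The denominator factors as \left(\theta - 1\right) \left(2 \theta + 3\right); partial fractions split f into directly integrable pieces: \frac{8}{5 \left(2 \theta + 3\right)} - \frac{4}{5 \left(\theta - 1\right)}.
Check: d/d\theta[\frac{4 \left(- \log{\left(\theta - 1 \right)} + \log{\left(\theta + \frac{3}{2} \right)}\right)}{5}] = - \frac{4}{2 \theta^{2} + \theta - 3}, which equals f(\theta).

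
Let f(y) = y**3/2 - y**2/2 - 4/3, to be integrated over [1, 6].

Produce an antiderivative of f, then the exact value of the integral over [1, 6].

Integrate term by term and add the pieces.
F(y) = y**4/8 - y**3/6 - 4*y/3 is an antiderivative of f.
Check: d/dy[y**4/8 - y**3/6 - 4*y/3] = y**3/2 - y**2/2 - 4/3 = f(y).
F(6) = 118; F(1) = -11/8.
Integral = F(6) - F(1) = 955/8.

Antiderivative: F(y) = y**4/8 - y**3/6 - 4*y/3; value = 955/8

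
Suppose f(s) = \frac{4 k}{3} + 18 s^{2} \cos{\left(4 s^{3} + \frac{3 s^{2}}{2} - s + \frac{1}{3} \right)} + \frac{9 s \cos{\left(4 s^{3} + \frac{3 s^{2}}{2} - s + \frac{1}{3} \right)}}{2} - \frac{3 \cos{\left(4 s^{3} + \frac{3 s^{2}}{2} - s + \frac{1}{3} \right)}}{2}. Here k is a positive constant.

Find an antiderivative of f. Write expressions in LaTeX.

The integrand splits into summands that can be handled one at a time.
Check: d/ds[\frac{4 k s}{3} + \frac{3 \sin{\left(4 s^{3} + \frac{3 s^{2}}{2} - s + \frac{1}{3} \right)}}{2}] = \frac{4 k}{3} + 18 s^{2} \cos{\left(4 s^{3} + \frac{3 s^{2}}{2} - s + \frac{1}{3} \right)} + \frac{9 s \cos{\left(4 s^{3} + \frac{3 s^{2}}{2} - s + \frac{1}{3} \right)}}{2} - \frac{3 \cos{\left(4 s^{3} + \frac{3 s^{2}}{2} - s + \frac{1}{3} \right)}}{2} = f(s).

An antiderivative is F(s) = \frac{4 k s}{3} + \frac{3 \sin{\left(4 s^{3} + \frac{3 s^{2}}{2} - s + \frac{1}{3} \right)}}{2}.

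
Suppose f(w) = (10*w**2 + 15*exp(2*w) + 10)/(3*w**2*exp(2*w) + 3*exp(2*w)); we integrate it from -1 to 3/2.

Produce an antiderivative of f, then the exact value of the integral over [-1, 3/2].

A candidate is checked by its d/dw: the result must match f(w).
F(w) = 5*atan(w) - 5*exp(-2*w)/3 is an antiderivative of f.
Check: d/dw[5*atan(w) - 5*exp(-2*w)/3] = (10*w**2 + 15*exp(2*w) + 10)/(3*w**2*exp(2*w) + 3*exp(2*w)) = f(w).
F(3/2) = -5*exp(-3)/3 + 5*atan(3/2); F(-1) = -5*exp(2)/3 - 5*pi/4.
Integral = F(3/2) - F(-1) = -5*exp(-3)/3 + 5*pi/4 + 5*atan(3/2) + 5*exp(2)/3.

Antiderivative: F(w) = 5*atan(w) - 5*exp(-2*w)/3; value = -5*exp(-3)/3 + 5*pi/4 + 5*atan(3/2) + 5*exp(2)/3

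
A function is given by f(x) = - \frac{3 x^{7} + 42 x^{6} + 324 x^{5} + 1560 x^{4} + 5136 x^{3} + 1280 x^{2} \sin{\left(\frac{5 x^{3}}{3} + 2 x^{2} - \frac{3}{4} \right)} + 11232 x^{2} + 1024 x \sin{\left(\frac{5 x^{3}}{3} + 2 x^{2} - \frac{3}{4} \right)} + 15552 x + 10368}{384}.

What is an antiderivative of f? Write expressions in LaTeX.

An antiderivative is F(x) = - \frac{3 x^{8} + 48 x^{7} + 432 x^{6} + 2496 x^{5} + 10272 x^{4} + 29952 x^{3} + 62208 x^{2} + 82944 x - 2048 \cos{\left(\frac{5 x^{3}}{3} + 2 x^{2} - \frac{3}{4} \right)} + 62208}{3072}.

An antiderivative F(x) passes only if d/dx[F] lands on f(x) exactly.
Check: d/dx[- \frac{3 x^{8} + 48 x^{7} + 432 x^{6} + 2496 x^{5} + 10272 x^{4} + 29952 x^{3} + 62208 x^{2} + 82944 x - 2048 \cos{\left(\frac{5 x^{3}}{3} + 2 x^{2} - \frac{3}{4} \right)} + 62208}{3072}] = - \frac{x^{7}}{128} - \frac{7 x^{6}}{64} - \frac{27 x^{5}}{32} - \frac{65 x^{4}}{16} - \frac{107 x^{3}}{8} - \frac{10 x^{2} \sin{\left(\frac{5 x^{3}}{3} + 2 x^{2} - \frac{3}{4} \right)}}{3} - \frac{117 x^{2}}{4} - \frac{8 x \sin{\left(\frac{5 x^{3}}{3} + 2 x^{2} - \frac{3}{4} \right)}}{3} - \frac{81 x}{2} - 27, which equals f(x).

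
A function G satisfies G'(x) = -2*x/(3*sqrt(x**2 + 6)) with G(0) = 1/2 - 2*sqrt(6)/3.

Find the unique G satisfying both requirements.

G'(x) matches the chain-rule pattern g'(h)*h' with inner function h(x) = x**2 + 6; substituting u = h(x) collapses the integral.
A general antiderivative is -2*sqrt(x**2 + 6)/3 + C.
The condition gives C = 1/2 - 2*sqrt(6)/3 - (-2*sqrt(6)/3) = 1/2.
So G(x) = 1/2 - 2*sqrt(x**2 + 6)/3.
Check: d/dx[1/2 - 2*sqrt(x**2 + 6)/3] = -2*x/(3*sqrt(x**2 + 6)) = G'(x).

G(x) = 1/2 - 2*sqrt(x**2 + 6)/3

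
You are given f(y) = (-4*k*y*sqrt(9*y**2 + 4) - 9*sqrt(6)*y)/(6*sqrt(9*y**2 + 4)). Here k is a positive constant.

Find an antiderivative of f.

An antiderivative is F(y) = -(2*k*y**2 + sqrt(6)*sqrt(9*y**2 + 4))/6.

For F(y) to be correct the identity F'(y) - f(y) = 0 must hold.
Check: d/dy[-(2*k*y**2 + sqrt(6)*sqrt(9*y**2 + 4))/6] = (-4*k*y*sqrt(9*y**2 + 4) - 9*sqrt(6)*y)/(6*sqrt(9*y**2 + 4)) = f(y).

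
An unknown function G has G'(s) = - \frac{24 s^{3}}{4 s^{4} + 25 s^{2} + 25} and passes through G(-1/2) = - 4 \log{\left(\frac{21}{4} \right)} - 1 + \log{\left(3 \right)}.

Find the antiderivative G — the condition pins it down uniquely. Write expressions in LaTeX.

G(s) = - 4 \log{\left(s^{2} + 5 \right)} + \log{\left(2 s^{2} + \frac{5}{2} \right)} - 1

Recover the given G'(s) by differentiating a candidate G(s); any mismatch rules it out.
A general antiderivative is - 4 \log{\left(s^{2} + 5 \right)} + \log{\left(2 s^{2} + \frac{5}{2} \right)} + C.
The condition gives C = - 4 \log{\left(\frac{21}{4} \right)} - 1 + \log{\left(3 \right)} - (- 4 \log{\left(\frac{21}{4} \right)} + \log{\left(3 \right)}) = -1.
So G(s) = - 4 \log{\left(s^{2} + 5 \right)} + \log{\left(2 s^{2} + \frac{5}{2} \right)} - 1.
Check: d/ds[- 4 \log{\left(s^{2} + 5 \right)} + \log{\left(2 s^{2} + \frac{5}{2} \right)} - 1] = - \frac{24 s^{3}}{4 s^{4} + 25 s^{2} + 25} = G'(s).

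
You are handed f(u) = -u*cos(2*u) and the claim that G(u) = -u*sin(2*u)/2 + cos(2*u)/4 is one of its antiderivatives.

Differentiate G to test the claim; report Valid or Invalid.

d/du[G] = -u*cos(2*u) - sin(2*u)
d/du[G] - f(u) = -sin(2*u) != 0.

Invalid: d/du[G] - f = -sin(2*u), which is not 0.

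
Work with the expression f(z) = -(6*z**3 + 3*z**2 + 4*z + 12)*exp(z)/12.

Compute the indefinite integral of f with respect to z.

F(z) = (-6*z**3 + 15*z**2 - 34*z + 22)*exp(z)/12 + C

f has the shape u'v + uv' for u = -z**3/2 + 5*z**2/4 - 17*z/6 + 11/6 and v = exp(z) — it is the derivative of the product u*v.
Check: d/dz[(-6*z**3 + 15*z**2 - 34*z + 22)*exp(z)/12] = -z**3*exp(z)/2 - z**2*exp(z)/4 - z*exp(z)/3 - exp(z), which equals f(z).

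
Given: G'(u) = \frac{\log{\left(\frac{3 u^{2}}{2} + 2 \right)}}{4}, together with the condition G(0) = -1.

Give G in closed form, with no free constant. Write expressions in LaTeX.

G(u) = \frac{u \log{\left(\frac{3 u^{2}}{2} + 2 \right)}}{4} - \frac{u}{2} + \frac{\sqrt{3} \operatorname{atan}{\left(\frac{\sqrt{3} u}{2} \right)}}{3} - 1

Differentiate the proposed G(u) back; it has to land on the given G'(u).
A general antiderivative is \frac{u \log{\left(\frac{3 u^{2}}{2} + 2 \right)}}{4} - \frac{u}{2} + \frac{\sqrt{3} \operatorname{atan}{\left(\frac{\sqrt{3} u}{2} \right)}}{3} + C.
The condition gives C = -1 - (0) = -1.
So G(u) = \frac{u \log{\left(\frac{3 u^{2}}{2} + 2 \right)}}{4} - \frac{u}{2} + \frac{\sqrt{3} \operatorname{atan}{\left(\frac{\sqrt{3} u}{2} \right)}}{3} - 1.
Check: d/du[\frac{u \log{\left(\frac{3 u^{2}}{2} + 2 \right)}}{4} - \frac{u}{2} + \frac{\sqrt{3} \operatorname{atan}{\left(\frac{\sqrt{3} u}{2} \right)}}{3} - 1] = \frac{\log{\left(\frac{3 u^{2}}{2} + 2 \right)}}{4} = G'(u).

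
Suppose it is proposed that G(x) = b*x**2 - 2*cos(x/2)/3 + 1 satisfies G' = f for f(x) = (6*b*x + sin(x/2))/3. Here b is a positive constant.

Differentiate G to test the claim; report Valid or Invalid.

d/dx[G] = 2*b*x + sin(x/2)/3
This equals f(x) exactly, so the claim holds.

Valid - the claim checks out under differentiation.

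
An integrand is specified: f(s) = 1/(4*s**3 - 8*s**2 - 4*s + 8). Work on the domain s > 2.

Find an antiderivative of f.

Factor the denominator (4*(s - 2)*(s - 1)*(s + 1)) and decompose: f = 1/(24*(s + 1)) - 1/(8*(s - 1)) + 1/(12*(s - 2)); each piece integrates to a log, atan, or power term.
Check: d/ds[log(s - 2)/12 - log(s - 1)/8 + log(s + 1)/24] = 1/(4*s**3 - 8*s**2 - 4*s + 8) = f(s).

An antiderivative is F(s) = log(s - 2)/12 - log(s - 1)/8 + log(s + 1)/24.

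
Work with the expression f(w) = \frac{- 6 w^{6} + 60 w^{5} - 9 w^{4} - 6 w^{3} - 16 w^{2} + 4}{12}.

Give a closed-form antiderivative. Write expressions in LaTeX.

Differentiate the proposed F(w) back; it has to land on f(w) exactly.
Check: d/dw[\frac{w \left(- 180 w^{6} + 2100 w^{5} - 378 w^{4} - 315 w^{3} - 1120 w^{2} + 840\right)}{2520}] = - \frac{w^{6}}{2} + 5 w^{5} - \frac{3 w^{4}}{4} - \frac{w^{3}}{2} - \frac{4 w^{2}}{3} + \frac{1}{3}, which equals f(w).

An antiderivative is F(w) = \frac{w \left(- 180 w^{6} + 2100 w^{5} - 378 w^{4} - 315 w^{3} - 1120 w^{2} + 840\right)}{2520}.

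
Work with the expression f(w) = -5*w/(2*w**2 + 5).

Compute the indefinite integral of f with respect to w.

The substitution u = 2*w**2 + 5 works: f is exactly (dF/du)*(du/dw) for that inner function.
Check: d/dw[-5*log(2*w**2 + 5)/4] = -5*w/(2*w**2 + 5) = f(w).

F(w) = -5*log(2*w**2 + 5)/4 + C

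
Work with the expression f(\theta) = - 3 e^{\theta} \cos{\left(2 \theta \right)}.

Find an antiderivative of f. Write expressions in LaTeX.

An antiderivative is F(\theta) = - \frac{6 e^{\theta} \sin{\left(2 \theta \right)}}{5} - \frac{3 e^{\theta} \cos{\left(2 \theta \right)}}{5}.

A candidate is checked by its d/d\theta: the result must match f(\theta).
Check: d/d\theta[- \frac{6 e^{\theta} \sin{\left(2 \theta \right)}}{5} - \frac{3 e^{\theta} \cos{\left(2 \theta \right)}}{5}] = - 3 e^{\theta} \cos{\left(2 \theta \right)} = f(\theta).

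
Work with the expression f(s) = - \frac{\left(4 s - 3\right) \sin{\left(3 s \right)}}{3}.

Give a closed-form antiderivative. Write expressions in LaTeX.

Any candidate F(s) must reproduce f(s) exactly when differentiated.
Check: d/ds[\frac{12 s \cos{\left(3 s \right)} - 4 \sin{\left(3 s \right)} - 9 \cos{\left(3 s \right)}}{27}] = - \frac{4 s \sin{\left(3 s \right)}}{3} + \sin{\left(3 s \right)}, which equals f(s).

An antiderivative is F(s) = \frac{12 s \cos{\left(3 s \right)} - 4 \sin{\left(3 s \right)} - 9 \cos{\left(3 s \right)}}{27}.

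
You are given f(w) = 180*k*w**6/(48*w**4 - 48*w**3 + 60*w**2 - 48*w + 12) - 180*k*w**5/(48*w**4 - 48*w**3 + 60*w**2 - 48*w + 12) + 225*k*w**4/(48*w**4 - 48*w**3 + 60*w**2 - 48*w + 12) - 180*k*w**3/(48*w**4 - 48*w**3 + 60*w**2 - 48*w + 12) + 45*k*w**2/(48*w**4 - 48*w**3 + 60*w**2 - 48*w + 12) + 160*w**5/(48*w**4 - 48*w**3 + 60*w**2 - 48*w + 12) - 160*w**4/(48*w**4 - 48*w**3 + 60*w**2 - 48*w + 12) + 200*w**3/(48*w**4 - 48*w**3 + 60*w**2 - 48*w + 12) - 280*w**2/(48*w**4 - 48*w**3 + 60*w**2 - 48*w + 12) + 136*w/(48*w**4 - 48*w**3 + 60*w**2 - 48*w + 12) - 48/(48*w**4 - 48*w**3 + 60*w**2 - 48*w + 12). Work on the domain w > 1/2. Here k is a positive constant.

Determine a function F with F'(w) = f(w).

An antiderivative is F(w) = (15*k*w**3*(2*w - 1) + 20*w**2*(2*w - 1) + 60*w - 24*(2*w - 1)*atan(w) - 18)/(12*(2*w - 1)).

The integrand splits into summands that can be handled one at a time.
Check: d/dw[(15*k*w**3*(2*w - 1) + 20*w**2*(2*w - 1) + 60*w - 24*(2*w - 1)*atan(w) - 18)/(12*(2*w - 1))] = (180*k*w**6 - 180*k*w**5 + 225*k*w**4 - 180*k*w**3 + 45*k*w**2 + 160*w**5 - 160*w**4 + 200*w**3 - 280*w**2 + 136*w - 48)/(48*w**4 - 48*w**3 + 60*w**2 - 48*w + 12), which equals f(w).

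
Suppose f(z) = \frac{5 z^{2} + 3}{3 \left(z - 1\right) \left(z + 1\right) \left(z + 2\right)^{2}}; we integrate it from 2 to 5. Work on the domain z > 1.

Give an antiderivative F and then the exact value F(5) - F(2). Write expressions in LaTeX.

Antiderivative: F(z) = \frac{4 z \log{\left(z - 1 \right)} - 36 z \log{\left(z + 1 \right)} + 32 z \log{\left(z + 2 \right)} + 8 \log{\left(z - 1 \right)} - 72 \log{\left(z + 1 \right)} + 64 \log{\left(z + 2 \right)} - 69}{27 z + 54}; value = - \frac{4 \log{\left(6 \right)}}{3} - \frac{28 \log{\left(4 \right)}}{27} + \frac{23}{84} + \frac{4 \log{\left(3 \right)}}{3} + \frac{32 \log{\left(7 \right)}}{27}

The denominator factors as 3 \left(z - 1\right) \left(z + 1\right) \left(z + 2\right)^{2}; partial fractions split f into directly integrable pieces: \frac{32}{27 \left(z + 2\right)} + \frac{23}{9 \left(z + 2\right)^{2}} - \frac{4}{3 \left(z + 1\right)} + \frac{4}{27 \left(z - 1\right)}.
F(z) = \frac{4 z \log{\left(z - 1 \right)} - 36 z \log{\left(z + 1 \right)} + 32 z \log{\left(z + 2 \right)} + 8 \log{\left(z - 1 \right)} - 72 \log{\left(z + 1 \right)} + 64 \log{\left(z + 2 \right)} - 69}{27 z + 54} is an antiderivative of f.
Check: d/dz[\frac{4 z \log{\left(z - 1 \right)} - 36 z \log{\left(z + 1 \right)} + 32 z \log{\left(z + 2 \right)} + 8 \log{\left(z - 1 \right)} - 72 \log{\left(z + 1 \right)} + 64 \log{\left(z + 2 \right)} - 69}{27 z + 54}] = \frac{5 z^{2} + 3}{3 z^{4} + 12 z^{3} + 9 z^{2} - 12 z - 12}, which equals f(z).
F(5) = - \frac{4 \log{\left(6 \right)}}{3} - \frac{23}{63} + \frac{4 \log{\left(4 \right)}}{27} + \frac{32 \log{\left(7 \right)}}{27}; F(2) = - \frac{4 \log{\left(3 \right)}}{3} - \frac{23}{36} + \frac{32 \log{\left(4 \right)}}{27}.
Integral = F(5) - F(2) = - \frac{4 \log{\left(6 \right)}}{3} - \frac{28 \log{\left(4 \right)}}{27} + \frac{23}{84} + \frac{4 \log{\left(3 \right)}}{3} + \frac{32 \log{\left(7 \right)}}{27}.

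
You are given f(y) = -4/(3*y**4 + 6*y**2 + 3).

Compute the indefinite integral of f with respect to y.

F(y) = (-2*y**2*atan(y) - 2*y - 2*atan(y))/(3*y**2 + 3) + C

For F(y) to be correct the identity F'(y) - f(y) = 0 must hold.
Check: d/dy[(-2*y**2*atan(y) - 2*y - 2*atan(y))/(3*y**2 + 3)] = -4/(3*y**4 + 6*y**2 + 3) = f(y).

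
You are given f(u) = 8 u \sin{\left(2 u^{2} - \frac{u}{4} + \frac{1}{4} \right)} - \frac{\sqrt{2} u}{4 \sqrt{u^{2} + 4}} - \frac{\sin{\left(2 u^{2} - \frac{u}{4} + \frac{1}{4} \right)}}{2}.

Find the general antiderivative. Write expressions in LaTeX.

F(u) = \frac{\sqrt{2} \left(- \sqrt{u^{2} + 4} - 4 \sqrt{2} \cos{\left(2 u^{2} - \frac{u}{4} + \frac{1}{4} \right)}\right)}{4} + C

The integrand splits into summands that can be handled one at a time.
Check: d/du[\frac{\sqrt{2} \left(- \sqrt{u^{2} + 4} - 4 \sqrt{2} \cos{\left(2 u^{2} - \frac{u}{4} + \frac{1}{4} \right)}\right)}{4}] = \frac{32 u \sqrt{u^{2} + 4} \sin{\left(2 u^{2} - \frac{u}{4} + \frac{1}{4} \right)} - \sqrt{2} u - 2 \sqrt{u^{2} + 4} \sin{\left(2 u^{2} - \frac{u}{4} + \frac{1}{4} \right)}}{4 \sqrt{u^{2} + 4}}, which equals f(u).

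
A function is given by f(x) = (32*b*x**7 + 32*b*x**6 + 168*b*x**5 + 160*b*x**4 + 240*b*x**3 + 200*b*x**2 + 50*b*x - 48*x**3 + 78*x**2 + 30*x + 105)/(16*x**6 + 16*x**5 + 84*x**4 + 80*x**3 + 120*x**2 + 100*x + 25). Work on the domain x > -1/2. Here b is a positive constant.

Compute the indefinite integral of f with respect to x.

F(x) = (8*b*x**5 + 4*b*x**4 + 20*b*x**3 + 10*b*x**2 + 12*x - 15)/(8*x**3 + 4*x**2 + 20*x + 10) + C

Recover f(x) by differentiating a candidate F(x); any mismatch rules it out.
Check: d/dx[(8*b*x**5 + 4*b*x**4 + 20*b*x**3 + 10*b*x**2 + 12*x - 15)/(8*x**3 + 4*x**2 + 20*x + 10)] = (32*b*x**7 + 32*b*x**6 + 168*b*x**5 + 160*b*x**4 + 240*b*x**3 + 200*b*x**2 + 50*b*x - 48*x**3 + 78*x**2 + 30*x + 105)/(16*x**6 + 16*x**5 + 84*x**4 + 80*x**3 + 120*x**2 + 100*x + 25) = f(x).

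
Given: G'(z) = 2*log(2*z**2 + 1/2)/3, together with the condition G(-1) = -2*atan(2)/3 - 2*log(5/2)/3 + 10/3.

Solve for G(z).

G(z) = 2*z*log(2*z**2 + 1/2)/3 - 4*z/3 + 2*atan(2*z)/3 + 2

A first test for any G(z): its z-derivative must equal the given G'(z).
A general antiderivative is 2*z*log(2*z**2 + 1/2)/3 - 4*z/3 + 2*atan(2*z)/3 + C.
The condition gives C = -2*atan(2)/3 - 2*log(5/2)/3 + 10/3 - (-2*atan(2)/3 - 2*log(5/2)/3 + 4/3) = 2.
So G(z) = 2*z*log(2*z**2 + 1/2)/3 - 4*z/3 + 2*atan(2*z)/3 + 2.
Check: d/dz[2*z*log(2*z**2 + 1/2)/3 - 4*z/3 + 2*atan(2*z)/3 + 2] = 2*log(2*z**2 + 1/2)/3 = G'(z).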